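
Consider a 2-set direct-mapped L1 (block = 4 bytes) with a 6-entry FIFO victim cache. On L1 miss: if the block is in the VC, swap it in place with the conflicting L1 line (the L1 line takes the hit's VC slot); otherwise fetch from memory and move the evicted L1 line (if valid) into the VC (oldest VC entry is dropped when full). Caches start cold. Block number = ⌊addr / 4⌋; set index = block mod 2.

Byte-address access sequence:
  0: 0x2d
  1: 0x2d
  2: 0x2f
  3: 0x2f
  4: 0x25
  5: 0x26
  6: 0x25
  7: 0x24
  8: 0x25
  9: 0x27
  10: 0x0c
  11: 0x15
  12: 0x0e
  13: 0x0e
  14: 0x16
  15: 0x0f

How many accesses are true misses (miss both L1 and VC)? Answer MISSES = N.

0: 0x2d (blk 11, set 1) → MISS  vc=[]
1: 0x2d (blk 11, set 1) → L1-HIT  vc=[]
2: 0x2f (blk 11, set 1) → L1-HIT  vc=[]
3: 0x2f (blk 11, set 1) → L1-HIT  vc=[]
4: 0x25 (blk 9, set 1) → MISS  vc=[11]
5: 0x26 (blk 9, set 1) → L1-HIT  vc=[11]
6: 0x25 (blk 9, set 1) → L1-HIT  vc=[11]
7: 0x24 (blk 9, set 1) → L1-HIT  vc=[11]
8: 0x25 (blk 9, set 1) → L1-HIT  vc=[11]
9: 0x27 (blk 9, set 1) → L1-HIT  vc=[11]
10: 0xc (blk 3, set 1) → MISS  vc=[11, 9]
11: 0x15 (blk 5, set 1) → MISS  vc=[11, 9, 3]
12: 0xe (blk 3, set 1) → VC-HIT  vc=[11, 9, 5]
13: 0xe (blk 3, set 1) → L1-HIT  vc=[11, 9, 5]
14: 0x16 (blk 5, set 1) → VC-HIT  vc=[11, 9, 3]
15: 0xf (blk 3, set 1) → VC-HIT  vc=[11, 9, 5]

MISSES = 4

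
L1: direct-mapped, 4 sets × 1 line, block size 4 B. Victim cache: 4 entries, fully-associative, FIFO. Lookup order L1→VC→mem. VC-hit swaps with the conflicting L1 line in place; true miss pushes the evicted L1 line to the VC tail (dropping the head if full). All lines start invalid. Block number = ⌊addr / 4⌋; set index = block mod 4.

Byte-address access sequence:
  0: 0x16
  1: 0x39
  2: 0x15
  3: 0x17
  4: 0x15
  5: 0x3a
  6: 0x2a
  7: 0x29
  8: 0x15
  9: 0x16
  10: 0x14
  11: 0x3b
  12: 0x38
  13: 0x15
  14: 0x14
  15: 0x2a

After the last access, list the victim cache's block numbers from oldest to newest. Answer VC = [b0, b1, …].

VC = [14]

#0 0x16→b5/s1 MISS; vc=[]
#1 0x39→b14/s2 MISS; vc=[]
#2 0x15→b5/s1 L1-HIT; vc=[]
#3 0x17→b5/s1 L1-HIT; vc=[]
#4 0x15→b5/s1 L1-HIT; vc=[]
#5 0x3a→b14/s2 L1-HIT; vc=[]
#6 0x2a→b10/s2 MISS; vc=[14]
#7 0x29→b10/s2 L1-HIT; vc=[14]
#8 0x15→b5/s1 L1-HIT; vc=[14]
#9 0x16→b5/s1 L1-HIT; vc=[14]
#10 0x14→b5/s1 L1-HIT; vc=[14]
#11 0x3b→b14/s2 VC-HIT; vc=[10]
#12 0x38→b14/s2 L1-HIT; vc=[10]
#13 0x15→b5/s1 L1-HIT; vc=[10]
#14 0x14→b5/s1 L1-HIT; vc=[10]
#15 0x2a→b10/s2 VC-HIT; vc=[14]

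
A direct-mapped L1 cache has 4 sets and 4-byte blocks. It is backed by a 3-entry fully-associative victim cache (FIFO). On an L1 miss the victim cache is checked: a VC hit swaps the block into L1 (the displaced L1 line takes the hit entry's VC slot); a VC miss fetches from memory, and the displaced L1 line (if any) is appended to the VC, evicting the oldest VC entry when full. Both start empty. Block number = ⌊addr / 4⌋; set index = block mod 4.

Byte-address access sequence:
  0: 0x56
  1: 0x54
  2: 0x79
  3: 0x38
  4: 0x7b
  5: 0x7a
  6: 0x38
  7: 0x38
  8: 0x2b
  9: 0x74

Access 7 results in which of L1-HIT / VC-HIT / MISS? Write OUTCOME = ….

0: 0x56 (blk 21, set 1) → MISS  vc=[]
1: 0x54 (blk 21, set 1) → L1-HIT  vc=[]
2: 0x79 (blk 30, set 2) → MISS  vc=[]
3: 0x38 (blk 14, set 2) → MISS  vc=[30]
4: 0x7b (blk 30, set 2) → VC-HIT  vc=[14]
5: 0x7a (blk 30, set 2) → L1-HIT  vc=[14]
6: 0x38 (blk 14, set 2) → VC-HIT  vc=[30]
7: 0x38 (blk 14, set 2) → L1-HIT  vc=[30]
8: 0x2b (blk 10, set 2) → MISS  vc=[30, 14]
9: 0x74 (blk 29, set 1) → MISS  vc=[30, 14, 21]

OUTCOME = L1-HIT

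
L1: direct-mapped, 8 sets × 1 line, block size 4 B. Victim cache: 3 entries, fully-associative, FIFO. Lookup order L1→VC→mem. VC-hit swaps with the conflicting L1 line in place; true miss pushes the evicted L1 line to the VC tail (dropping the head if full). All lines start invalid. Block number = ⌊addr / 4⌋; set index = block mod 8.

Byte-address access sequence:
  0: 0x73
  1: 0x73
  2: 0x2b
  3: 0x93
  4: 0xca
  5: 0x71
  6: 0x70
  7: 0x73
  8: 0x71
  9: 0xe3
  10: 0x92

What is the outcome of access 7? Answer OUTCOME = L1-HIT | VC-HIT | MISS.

#0 0x73→b28/s4 MISS; vc=[]
#1 0x73→b28/s4 L1-HIT; vc=[]
#2 0x2b→b10/s2 MISS; vc=[]
#3 0x93→b36/s4 MISS; vc=[28]
#4 0xca→b50/s2 MISS; vc=[28,10]
#5 0x71→b28/s4 VC-HIT; vc=[36,10]
#6 0x70→b28/s4 L1-HIT; vc=[36,10]
#7 0x73→b28/s4 L1-HIT; vc=[36,10]
#8 0x71→b28/s4 L1-HIT; vc=[36,10]
#9 0xe3→b56/s0 MISS; vc=[36,10]
#10 0x92→b36/s4 VC-HIT; vc=[28,10]

OUTCOME = L1-HIT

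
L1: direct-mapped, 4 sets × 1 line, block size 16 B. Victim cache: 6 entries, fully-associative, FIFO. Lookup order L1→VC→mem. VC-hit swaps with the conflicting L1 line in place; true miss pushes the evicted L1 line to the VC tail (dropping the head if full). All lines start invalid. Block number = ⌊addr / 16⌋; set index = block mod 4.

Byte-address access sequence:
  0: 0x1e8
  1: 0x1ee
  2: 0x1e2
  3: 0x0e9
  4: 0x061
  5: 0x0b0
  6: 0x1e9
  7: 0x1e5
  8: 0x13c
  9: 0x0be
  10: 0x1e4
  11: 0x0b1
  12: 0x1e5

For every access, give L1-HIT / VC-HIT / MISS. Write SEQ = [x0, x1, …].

SEQ = [MISS, L1-HIT, L1-HIT, MISS, MISS, MISS, VC-HIT, L1-HIT, MISS, VC-HIT, L1-HIT, L1-HIT, L1-HIT]

  [0] addr=0x1e8 blk=30 s=2: MISS | VC []
  [1] addr=0x1ee blk=30 s=2: L1-HIT | VC []
  [2] addr=0x1e2 blk=30 s=2: L1-HIT | VC []
  [3] addr=0xe9 blk=14 s=2: MISS | VC [30]
  [4] addr=0x61 blk=6 s=2: MISS | VC [30, 14]
  [5] addr=0xb0 blk=11 s=3: MISS | VC [30, 14]
  [6] addr=0x1e9 blk=30 s=2: VC-HIT | VC [6, 14]
  [7] addr=0x1e5 blk=30 s=2: L1-HIT | VC [6, 14]
  [8] addr=0x13c blk=19 s=3: MISS | VC [6, 14, 11]
  [9] addr=0xbe blk=11 s=3: VC-HIT | VC [6, 14, 19]
  [10] addr=0x1e4 blk=30 s=2: L1-HIT | VC [6, 14, 19]
  [11] addr=0xb1 blk=11 s=3: L1-HIT | VC [6, 14, 19]
  [12] addr=0x1e5 blk=30 s=2: L1-HIT | VC [6, 14, 19]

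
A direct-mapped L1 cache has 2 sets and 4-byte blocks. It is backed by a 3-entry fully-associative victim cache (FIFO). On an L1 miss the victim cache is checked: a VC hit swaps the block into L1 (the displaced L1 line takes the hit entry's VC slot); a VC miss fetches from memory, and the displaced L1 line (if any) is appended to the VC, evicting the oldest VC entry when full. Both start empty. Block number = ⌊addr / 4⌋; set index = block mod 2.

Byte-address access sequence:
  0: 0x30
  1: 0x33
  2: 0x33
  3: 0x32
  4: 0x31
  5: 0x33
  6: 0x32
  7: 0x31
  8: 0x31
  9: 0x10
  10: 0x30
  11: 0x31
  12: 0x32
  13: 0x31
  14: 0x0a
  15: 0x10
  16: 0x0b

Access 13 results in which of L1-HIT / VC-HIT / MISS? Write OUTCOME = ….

OUTCOME = L1-HIT

#0 0x30→b12/s0 MISS; vc=[]
#1 0x33→b12/s0 L1-HIT; vc=[]
#2 0x33→b12/s0 L1-HIT; vc=[]
#3 0x32→b12/s0 L1-HIT; vc=[]
#4 0x31→b12/s0 L1-HIT; vc=[]
#5 0x33→b12/s0 L1-HIT; vc=[]
#6 0x32→b12/s0 L1-HIT; vc=[]
#7 0x31→b12/s0 L1-HIT; vc=[]
#8 0x31→b12/s0 L1-HIT; vc=[]
#9 0x10→b4/s0 MISS; vc=[12]
#10 0x30→b12/s0 VC-HIT; vc=[4]
#11 0x31→b12/s0 L1-HIT; vc=[4]
#12 0x32→b12/s0 L1-HIT; vc=[4]
#13 0x31→b12/s0 L1-HIT; vc=[4]
#14 0xa→b2/s0 MISS; vc=[4,12]
#15 0x10→b4/s0 VC-HIT; vc=[2,12]
#16 0xb→b2/s0 VC-HIT; vc=[4,12]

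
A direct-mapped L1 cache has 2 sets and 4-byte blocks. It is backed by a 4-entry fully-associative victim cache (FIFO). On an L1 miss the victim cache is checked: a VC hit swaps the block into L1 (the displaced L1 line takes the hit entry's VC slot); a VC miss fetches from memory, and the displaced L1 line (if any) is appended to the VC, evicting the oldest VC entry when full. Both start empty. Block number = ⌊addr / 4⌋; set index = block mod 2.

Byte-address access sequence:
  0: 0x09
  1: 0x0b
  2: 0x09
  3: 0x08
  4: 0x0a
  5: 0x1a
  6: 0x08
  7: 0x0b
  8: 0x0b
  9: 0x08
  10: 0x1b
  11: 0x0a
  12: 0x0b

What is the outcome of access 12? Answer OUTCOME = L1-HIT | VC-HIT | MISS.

OUTCOME = L1-HIT

  [0] addr=0x9 blk=2 s=0: MISS | VC []
  [1] addr=0xb blk=2 s=0: L1-HIT | VC []
  [2] addr=0x9 blk=2 s=0: L1-HIT | VC []
  [3] addr=0x8 blk=2 s=0: L1-HIT | VC []
  [4] addr=0xa blk=2 s=0: L1-HIT | VC []
  [5] addr=0x1a blk=6 s=0: MISS | VC [2]
  [6] addr=0x8 blk=2 s=0: VC-HIT | VC [6]
  [7] addr=0xb blk=2 s=0: L1-HIT | VC [6]
  [8] addr=0xb blk=2 s=0: L1-HIT | VC [6]
  [9] addr=0x8 blk=2 s=0: L1-HIT | VC [6]
  [10] addr=0x1b blk=6 s=0: VC-HIT | VC [2]
  [11] addr=0xa blk=2 s=0: VC-HIT | VC [6]
  [12] addr=0xb blk=2 s=0: L1-HIT | VC [6]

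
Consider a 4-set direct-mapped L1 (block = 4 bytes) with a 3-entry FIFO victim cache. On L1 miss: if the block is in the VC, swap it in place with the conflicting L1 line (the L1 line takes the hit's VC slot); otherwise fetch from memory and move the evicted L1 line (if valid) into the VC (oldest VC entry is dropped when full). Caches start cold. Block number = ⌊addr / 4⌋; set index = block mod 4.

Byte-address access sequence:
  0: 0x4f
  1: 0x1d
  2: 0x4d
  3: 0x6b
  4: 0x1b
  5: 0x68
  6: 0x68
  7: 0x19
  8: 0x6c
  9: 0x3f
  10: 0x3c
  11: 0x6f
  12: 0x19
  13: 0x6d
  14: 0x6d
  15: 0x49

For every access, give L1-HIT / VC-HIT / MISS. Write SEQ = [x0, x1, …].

SEQ = [MISS, MISS, VC-HIT, MISS, MISS, VC-HIT, L1-HIT, VC-HIT, MISS, MISS, L1-HIT, VC-HIT, L1-HIT, L1-HIT, L1-HIT, MISS]

#0 0x4f→b19/s3 MISS; vc=[]
#1 0x1d→b7/s3 MISS; vc=[19]
#2 0x4d→b19/s3 VC-HIT; vc=[7]
#3 0x6b→b26/s2 MISS; vc=[7]
#4 0x1b→b6/s2 MISS; vc=[7,26]
#5 0x68→b26/s2 VC-HIT; vc=[7,6]
#6 0x68→b26/s2 L1-HIT; vc=[7,6]
#7 0x19→b6/s2 VC-HIT; vc=[7,26]
#8 0x6c→b27/s3 MISS; vc=[7,26,19]
#9 0x3f→b15/s3 MISS; vc=[26,19,27]
#10 0x3c→b15/s3 L1-HIT; vc=[26,19,27]
#11 0x6f→b27/s3 VC-HIT; vc=[26,19,15]
#12 0x19→b6/s2 L1-HIT; vc=[26,19,15]
#13 0x6d→b27/s3 L1-HIT; vc=[26,19,15]
#14 0x6d→b27/s3 L1-HIT; vc=[26,19,15]
#15 0x49→b18/s2 MISS; vc=[19,15,6]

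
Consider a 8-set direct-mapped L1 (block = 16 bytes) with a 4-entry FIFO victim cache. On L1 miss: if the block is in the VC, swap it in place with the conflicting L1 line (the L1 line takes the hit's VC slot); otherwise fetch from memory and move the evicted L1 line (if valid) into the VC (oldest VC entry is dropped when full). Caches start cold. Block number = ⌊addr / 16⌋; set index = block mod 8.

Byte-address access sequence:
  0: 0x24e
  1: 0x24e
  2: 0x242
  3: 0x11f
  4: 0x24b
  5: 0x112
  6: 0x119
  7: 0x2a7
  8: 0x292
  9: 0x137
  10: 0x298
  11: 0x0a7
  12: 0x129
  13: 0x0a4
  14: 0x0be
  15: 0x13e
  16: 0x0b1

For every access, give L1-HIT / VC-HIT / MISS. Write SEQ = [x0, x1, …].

  [0] addr=0x24e blk=36 s=4: MISS | VC []
  [1] addr=0x24e blk=36 s=4: L1-HIT | VC []
  [2] addr=0x242 blk=36 s=4: L1-HIT | VC []
  [3] addr=0x11f blk=17 s=1: MISS | VC []
  [4] addr=0x24b blk=36 s=4: L1-HIT | VC []
  [5] addr=0x112 blk=17 s=1: L1-HIT | VC []
  [6] addr=0x119 blk=17 s=1: L1-HIT | VC []
  [7] addr=0x2a7 blk=42 s=2: MISS | VC []
  [8] addr=0x292 blk=41 s=1: MISS | VC [17]
  [9] addr=0x137 blk=19 s=3: MISS | VC [17]
  [10] addr=0x298 blk=41 s=1: L1-HIT | VC [17]
  [11] addr=0xa7 blk=10 s=2: MISS | VC [17, 42]
  [12] addr=0x129 blk=18 s=2: MISS | VC [17, 42, 10]
  [13] addr=0xa4 blk=10 s=2: VC-HIT | VC [17, 42, 18]
  [14] addr=0xbe blk=11 s=3: MISS | VC [17, 42, 18, 19]
  [15] addr=0x13e blk=19 s=3: VC-HIT | VC [17, 42, 18, 11]
  [16] addr=0xb1 blk=11 s=3: VC-HIT | VC [17, 42, 18, 19]

SEQ = [MISS, L1-HIT, L1-HIT, MISS, L1-HIT, L1-HIT, L1-HIT, MISS, MISS, MISS, L1-HIT, MISS, MISS, VC-HIT, MISS, VC-HIT, VC-HIT]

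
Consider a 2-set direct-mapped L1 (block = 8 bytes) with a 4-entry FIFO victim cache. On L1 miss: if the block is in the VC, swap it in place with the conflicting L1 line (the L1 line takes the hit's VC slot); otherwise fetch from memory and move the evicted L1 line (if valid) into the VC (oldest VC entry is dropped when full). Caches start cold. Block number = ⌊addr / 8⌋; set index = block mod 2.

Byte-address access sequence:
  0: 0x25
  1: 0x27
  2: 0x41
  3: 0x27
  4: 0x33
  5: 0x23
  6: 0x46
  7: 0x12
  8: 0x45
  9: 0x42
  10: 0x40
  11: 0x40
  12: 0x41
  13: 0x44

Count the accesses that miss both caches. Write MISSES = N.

MISSES = 4

  [0] addr=0x25 blk=4 s=0: MISS | VC []
  [1] addr=0x27 blk=4 s=0: L1-HIT | VC []
  [2] addr=0x41 blk=8 s=0: MISS | VC [4]
  [3] addr=0x27 blk=4 s=0: VC-HIT | VC [8]
  [4] addr=0x33 blk=6 s=0: MISS | VC [8, 4]
  [5] addr=0x23 blk=4 s=0: VC-HIT | VC [8, 6]
  [6] addr=0x46 blk=8 s=0: VC-HIT | VC [4, 6]
  [7] addr=0x12 blk=2 s=0: MISS | VC [4, 6, 8]
  [8] addr=0x45 blk=8 s=0: VC-HIT | VC [4, 6, 2]
  [9] addr=0x42 blk=8 s=0: L1-HIT | VC [4, 6, 2]
  [10] addr=0x40 blk=8 s=0: L1-HIT | VC [4, 6, 2]
  [11] addr=0x40 blk=8 s=0: L1-HIT | VC [4, 6, 2]
  [12] addr=0x41 blk=8 s=0: L1-HIT | VC [4, 6, 2]
  [13] addr=0x44 blk=8 s=0: L1-HIT | VC [4, 6, 2]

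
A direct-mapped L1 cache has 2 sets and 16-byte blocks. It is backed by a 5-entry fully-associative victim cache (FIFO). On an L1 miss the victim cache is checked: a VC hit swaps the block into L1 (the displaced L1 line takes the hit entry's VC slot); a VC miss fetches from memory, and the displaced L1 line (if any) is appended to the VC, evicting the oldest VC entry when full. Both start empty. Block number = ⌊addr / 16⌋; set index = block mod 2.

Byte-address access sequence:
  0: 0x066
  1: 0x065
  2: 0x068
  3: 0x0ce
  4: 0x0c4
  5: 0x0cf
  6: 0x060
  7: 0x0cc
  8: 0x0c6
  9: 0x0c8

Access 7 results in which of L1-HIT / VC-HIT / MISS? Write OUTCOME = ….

OUTCOME = VC-HIT

#0 0x66→b6/s0 MISS; vc=[]
#1 0x65→b6/s0 L1-HIT; vc=[]
#2 0x68→b6/s0 L1-HIT; vc=[]
#3 0xce→b12/s0 MISS; vc=[6]
#4 0xc4→b12/s0 L1-HIT; vc=[6]
#5 0xcf→b12/s0 L1-HIT; vc=[6]
#6 0x60→b6/s0 VC-HIT; vc=[12]
#7 0xcc→b12/s0 VC-HIT; vc=[6]
#8 0xc6→b12/s0 L1-HIT; vc=[6]
#9 0xc8→b12/s0 L1-HIT; vc=[6]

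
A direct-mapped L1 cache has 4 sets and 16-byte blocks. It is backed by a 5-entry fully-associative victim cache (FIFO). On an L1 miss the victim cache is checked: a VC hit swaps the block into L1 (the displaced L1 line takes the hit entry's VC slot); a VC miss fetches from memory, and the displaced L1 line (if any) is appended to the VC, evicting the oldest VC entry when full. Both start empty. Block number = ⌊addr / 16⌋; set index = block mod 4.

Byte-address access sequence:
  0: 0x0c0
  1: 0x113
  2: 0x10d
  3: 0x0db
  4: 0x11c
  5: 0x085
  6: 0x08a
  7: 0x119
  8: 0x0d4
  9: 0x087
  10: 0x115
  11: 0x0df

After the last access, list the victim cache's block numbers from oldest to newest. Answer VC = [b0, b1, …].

VC = [12, 17, 16]

0: 0xc0 (blk 12, set 0) → MISS  vc=[]
1: 0x113 (blk 17, set 1) → MISS  vc=[]
2: 0x10d (blk 16, set 0) → MISS  vc=[12]
3: 0xdb (blk 13, set 1) → MISS  vc=[12, 17]
4: 0x11c (blk 17, set 1) → VC-HIT  vc=[12, 13]
5: 0x85 (blk 8, set 0) → MISS  vc=[12, 13, 16]
6: 0x8a (blk 8, set 0) → L1-HIT  vc=[12, 13, 16]
7: 0x119 (blk 17, set 1) → L1-HIT  vc=[12, 13, 16]
8: 0xd4 (blk 13, set 1) → VC-HIT  vc=[12, 17, 16]
9: 0x87 (blk 8, set 0) → L1-HIT  vc=[12, 17, 16]
10: 0x115 (blk 17, set 1) → VC-HIT  vc=[12, 13, 16]
11: 0xdf (blk 13, set 1) → VC-HIT  vc=[12, 17, 16]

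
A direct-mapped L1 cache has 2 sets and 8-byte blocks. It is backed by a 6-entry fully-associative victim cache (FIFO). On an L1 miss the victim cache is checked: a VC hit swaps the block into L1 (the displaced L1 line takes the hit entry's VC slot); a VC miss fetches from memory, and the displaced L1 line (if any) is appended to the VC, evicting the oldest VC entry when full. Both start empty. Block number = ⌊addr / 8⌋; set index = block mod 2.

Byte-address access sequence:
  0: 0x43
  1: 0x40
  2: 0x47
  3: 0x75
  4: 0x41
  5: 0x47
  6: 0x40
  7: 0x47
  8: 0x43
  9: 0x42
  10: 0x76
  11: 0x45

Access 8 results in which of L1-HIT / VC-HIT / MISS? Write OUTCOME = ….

OUTCOME = L1-HIT

  [0] addr=0x43 blk=8 s=0: MISS | VC []
  [1] addr=0x40 blk=8 s=0: L1-HIT | VC []
  [2] addr=0x47 blk=8 s=0: L1-HIT | VC []
  [3] addr=0x75 blk=14 s=0: MISS | VC [8]
  [4] addr=0x41 blk=8 s=0: VC-HIT | VC [14]
  [5] addr=0x47 blk=8 s=0: L1-HIT | VC [14]
  [6] addr=0x40 blk=8 s=0: L1-HIT | VC [14]
  [7] addr=0x47 blk=8 s=0: L1-HIT | VC [14]
  [8] addr=0x43 blk=8 s=0: L1-HIT | VC [14]
  [9] addr=0x42 blk=8 s=0: L1-HIT | VC [14]
  [10] addr=0x76 blk=14 s=0: VC-HIT | VC [8]
  [11] addr=0x45 blk=8 s=0: VC-HIT | VC [14]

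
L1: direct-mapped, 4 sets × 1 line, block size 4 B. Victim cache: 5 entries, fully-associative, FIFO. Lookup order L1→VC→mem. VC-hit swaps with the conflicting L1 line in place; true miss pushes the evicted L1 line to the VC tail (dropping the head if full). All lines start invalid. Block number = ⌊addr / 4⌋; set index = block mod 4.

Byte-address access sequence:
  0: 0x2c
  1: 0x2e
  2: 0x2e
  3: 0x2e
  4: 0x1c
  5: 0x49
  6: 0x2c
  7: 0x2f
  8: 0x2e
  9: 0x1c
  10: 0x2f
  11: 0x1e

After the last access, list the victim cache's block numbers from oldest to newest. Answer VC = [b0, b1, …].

#0 0x2c→b11/s3 MISS; vc=[]
#1 0x2e→b11/s3 L1-HIT; vc=[]
#2 0x2e→b11/s3 L1-HIT; vc=[]
#3 0x2e→b11/s3 L1-HIT; vc=[]
#4 0x1c→b7/s3 MISS; vc=[11]
#5 0x49→b18/s2 MISS; vc=[11]
#6 0x2c→b11/s3 VC-HIT; vc=[7]
#7 0x2f→b11/s3 L1-HIT; vc=[7]
#8 0x2e→b11/s3 L1-HIT; vc=[7]
#9 0x1c→b7/s3 VC-HIT; vc=[11]
#10 0x2f→b11/s3 VC-HIT; vc=[7]
#11 0x1e→b7/s3 VC-HIT; vc=[11]

VC = [11]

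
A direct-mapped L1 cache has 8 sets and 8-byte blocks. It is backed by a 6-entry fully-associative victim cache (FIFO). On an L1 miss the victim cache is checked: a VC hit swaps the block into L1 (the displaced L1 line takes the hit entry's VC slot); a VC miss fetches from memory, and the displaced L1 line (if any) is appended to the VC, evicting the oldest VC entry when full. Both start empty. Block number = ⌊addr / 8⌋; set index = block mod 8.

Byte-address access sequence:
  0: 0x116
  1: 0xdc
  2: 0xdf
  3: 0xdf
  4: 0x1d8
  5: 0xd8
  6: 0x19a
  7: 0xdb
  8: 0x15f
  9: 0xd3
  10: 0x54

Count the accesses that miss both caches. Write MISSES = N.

MISSES = 7

#0 0x116→b34/s2 MISS; vc=[]
#1 0xdc→b27/s3 MISS; vc=[]
#2 0xdf→b27/s3 L1-HIT; vc=[]
#3 0xdf→b27/s3 L1-HIT; vc=[]
#4 0x1d8→b59/s3 MISS; vc=[27]
#5 0xd8→b27/s3 VC-HIT; vc=[59]
#6 0x19a→b51/s3 MISS; vc=[59,27]
#7 0xdb→b27/s3 VC-HIT; vc=[59,51]
#8 0x15f→b43/s3 MISS; vc=[59,51,27]
#9 0xd3→b26/s2 MISS; vc=[59,51,27,34]
#10 0x54→b10/s2 MISS; vc=[59,51,27,34,26]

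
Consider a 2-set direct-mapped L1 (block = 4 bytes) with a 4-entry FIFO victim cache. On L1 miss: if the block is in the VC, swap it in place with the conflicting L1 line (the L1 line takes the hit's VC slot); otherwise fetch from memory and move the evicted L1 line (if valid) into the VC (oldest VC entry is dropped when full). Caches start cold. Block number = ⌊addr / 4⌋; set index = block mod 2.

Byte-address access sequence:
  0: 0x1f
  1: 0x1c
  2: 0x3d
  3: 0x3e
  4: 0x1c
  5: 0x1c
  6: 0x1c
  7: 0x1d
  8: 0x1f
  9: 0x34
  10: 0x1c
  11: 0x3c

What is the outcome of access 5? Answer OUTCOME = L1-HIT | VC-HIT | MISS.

0: 0x1f (blk 7, set 1) → MISS  vc=[]
1: 0x1c (blk 7, set 1) → L1-HIT  vc=[]
2: 0x3d (blk 15, set 1) → MISS  vc=[7]
3: 0x3e (blk 15, set 1) → L1-HIT  vc=[7]
4: 0x1c (blk 7, set 1) → VC-HIT  vc=[15]
5: 0x1c (blk 7, set 1) → L1-HIT  vc=[15]
6: 0x1c (blk 7, set 1) → L1-HIT  vc=[15]
7: 0x1d (blk 7, set 1) → L1-HIT  vc=[15]
8: 0x1f (blk 7, set 1) → L1-HIT  vc=[15]
9: 0x34 (blk 13, set 1) → MISS  vc=[15, 7]
10: 0x1c (blk 7, set 1) → VC-HIT  vc=[15, 13]
11: 0x3c (blk 15, set 1) → VC-HIT  vc=[7, 13]

OUTCOME = L1-HIT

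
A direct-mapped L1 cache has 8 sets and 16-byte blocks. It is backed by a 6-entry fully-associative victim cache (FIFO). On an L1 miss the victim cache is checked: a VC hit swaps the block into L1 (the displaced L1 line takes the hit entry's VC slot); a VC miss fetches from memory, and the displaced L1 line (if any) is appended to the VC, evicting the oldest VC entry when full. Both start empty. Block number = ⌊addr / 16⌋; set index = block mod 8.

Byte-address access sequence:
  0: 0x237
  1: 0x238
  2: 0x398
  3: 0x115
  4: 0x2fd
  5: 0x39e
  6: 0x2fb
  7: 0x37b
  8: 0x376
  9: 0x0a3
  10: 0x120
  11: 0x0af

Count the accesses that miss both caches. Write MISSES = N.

#0 0x237→b35/s3 MISS; vc=[]
#1 0x238→b35/s3 L1-HIT; vc=[]
#2 0x398→b57/s1 MISS; vc=[]
#3 0x115→b17/s1 MISS; vc=[57]
#4 0x2fd→b47/s7 MISS; vc=[57]
#5 0x39e→b57/s1 VC-HIT; vc=[17]
#6 0x2fb→b47/s7 L1-HIT; vc=[17]
#7 0x37b→b55/s7 MISS; vc=[17,47]
#8 0x376→b55/s7 L1-HIT; vc=[17,47]
#9 0xa3→b10/s2 MISS; vc=[17,47]
#10 0x120→b18/s2 MISS; vc=[17,47,10]
#11 0xaf→b10/s2 VC-HIT; vc=[17,47,18]

MISSES = 7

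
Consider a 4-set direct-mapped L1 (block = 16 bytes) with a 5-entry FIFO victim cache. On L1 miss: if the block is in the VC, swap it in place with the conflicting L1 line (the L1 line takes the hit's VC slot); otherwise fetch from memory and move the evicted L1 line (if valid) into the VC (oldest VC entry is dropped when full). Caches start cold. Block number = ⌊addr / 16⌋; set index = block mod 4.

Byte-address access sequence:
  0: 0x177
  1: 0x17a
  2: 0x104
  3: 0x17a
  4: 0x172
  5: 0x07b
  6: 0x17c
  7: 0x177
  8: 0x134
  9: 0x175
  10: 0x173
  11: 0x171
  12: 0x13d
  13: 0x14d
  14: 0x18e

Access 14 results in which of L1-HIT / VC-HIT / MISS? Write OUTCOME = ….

OUTCOME = MISS

  [0] addr=0x177 blk=23 s=3: MISS | VC []
  [1] addr=0x17a blk=23 s=3: L1-HIT | VC []
  [2] addr=0x104 blk=16 s=0: MISS | VC []
  [3] addr=0x17a blk=23 s=3: L1-HIT | VC []
  [4] addr=0x172 blk=23 s=3: L1-HIT | VC []
  [5] addr=0x7b blk=7 s=3: MISS | VC [23]
  [6] addr=0x17c blk=23 s=3: VC-HIT | VC [7]
  [7] addr=0x177 blk=23 s=3: L1-HIT | VC [7]
  [8] addr=0x134 blk=19 s=3: MISS | VC [7, 23]
  [9] addr=0x175 blk=23 s=3: VC-HIT | VC [7, 19]
  [10] addr=0x173 blk=23 s=3: L1-HIT | VC [7, 19]
  [11] addr=0x171 blk=23 s=3: L1-HIT | VC [7, 19]
  [12] addr=0x13d blk=19 s=3: VC-HIT | VC [7, 23]
  [13] addr=0x14d blk=20 s=0: MISS | VC [7, 23, 16]
  [14] addr=0x18e blk=24 s=0: MISS | VC [7, 23, 16, 20]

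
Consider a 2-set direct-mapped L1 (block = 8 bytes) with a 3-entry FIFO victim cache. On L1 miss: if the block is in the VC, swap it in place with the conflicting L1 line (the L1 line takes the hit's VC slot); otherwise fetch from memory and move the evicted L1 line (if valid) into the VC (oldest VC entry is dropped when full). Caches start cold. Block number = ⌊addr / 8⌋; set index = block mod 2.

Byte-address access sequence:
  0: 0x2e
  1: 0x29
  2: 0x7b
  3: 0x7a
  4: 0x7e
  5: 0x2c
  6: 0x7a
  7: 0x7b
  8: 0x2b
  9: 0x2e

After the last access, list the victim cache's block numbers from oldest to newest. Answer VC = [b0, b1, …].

VC = [15]

0: 0x2e (blk 5, set 1) → MISS  vc=[]
1: 0x29 (blk 5, set 1) → L1-HIT  vc=[]
2: 0x7b (blk 15, set 1) → MISS  vc=[5]
3: 0x7a (blk 15, set 1) → L1-HIT  vc=[5]
4: 0x7e (blk 15, set 1) → L1-HIT  vc=[5]
5: 0x2c (blk 5, set 1) → VC-HIT  vc=[15]
6: 0x7a (blk 15, set 1) → VC-HIT  vc=[5]
7: 0x7b (blk 15, set 1) → L1-HIT  vc=[5]
8: 0x2b (blk 5, set 1) → VC-HIT  vc=[15]
9: 0x2e (blk 5, set 1) → L1-HIT  vc=[15]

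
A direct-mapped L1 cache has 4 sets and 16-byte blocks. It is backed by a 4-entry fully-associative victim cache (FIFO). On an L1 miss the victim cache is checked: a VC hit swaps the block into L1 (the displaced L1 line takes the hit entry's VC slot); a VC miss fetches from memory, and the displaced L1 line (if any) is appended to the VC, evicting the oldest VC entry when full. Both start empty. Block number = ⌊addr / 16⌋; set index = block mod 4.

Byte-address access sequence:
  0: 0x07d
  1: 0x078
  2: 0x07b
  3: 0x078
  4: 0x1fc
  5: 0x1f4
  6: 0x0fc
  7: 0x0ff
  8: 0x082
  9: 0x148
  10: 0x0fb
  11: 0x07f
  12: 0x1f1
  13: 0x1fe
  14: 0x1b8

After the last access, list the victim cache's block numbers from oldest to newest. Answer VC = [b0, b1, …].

VC = [15, 7, 8, 31]

  [0] addr=0x7d blk=7 s=3: MISS | VC []
  [1] addr=0x78 blk=7 s=3: L1-HIT | VC []
  [2] addr=0x7b blk=7 s=3: L1-HIT | VC []
  [3] addr=0x78 blk=7 s=3: L1-HIT | VC []
  [4] addr=0x1fc blk=31 s=3: MISS | VC [7]
  [5] addr=0x1f4 blk=31 s=3: L1-HIT | VC [7]
  [6] addr=0xfc blk=15 s=3: MISS | VC [7, 31]
  [7] addr=0xff blk=15 s=3: L1-HIT | VC [7, 31]
  [8] addr=0x82 blk=8 s=0: MISS | VC [7, 31]
  [9] addr=0x148 blk=20 s=0: MISS | VC [7, 31, 8]
  [10] addr=0xfb blk=15 s=3: L1-HIT | VC [7, 31, 8]
  [11] addr=0x7f blk=7 s=3: VC-HIT | VC [15, 31, 8]
  [12] addr=0x1f1 blk=31 s=3: VC-HIT | VC [15, 7, 8]
  [13] addr=0x1fe blk=31 s=3: L1-HIT | VC [15, 7, 8]
  [14] addr=0x1b8 blk=27 s=3: MISS | VC [15, 7, 8, 31]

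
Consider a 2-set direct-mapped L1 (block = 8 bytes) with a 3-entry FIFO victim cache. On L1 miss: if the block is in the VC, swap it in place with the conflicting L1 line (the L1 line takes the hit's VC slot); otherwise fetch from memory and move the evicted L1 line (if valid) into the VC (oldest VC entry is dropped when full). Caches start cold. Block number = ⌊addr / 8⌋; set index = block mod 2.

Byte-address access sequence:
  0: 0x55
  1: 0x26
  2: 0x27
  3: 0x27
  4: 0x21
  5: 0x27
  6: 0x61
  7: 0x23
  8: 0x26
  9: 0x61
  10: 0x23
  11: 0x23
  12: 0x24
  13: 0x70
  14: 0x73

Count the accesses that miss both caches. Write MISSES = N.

MISSES = 4

#0 0x55→b10/s0 MISS; vc=[]
#1 0x26→b4/s0 MISS; vc=[10]
#2 0x27→b4/s0 L1-HIT; vc=[10]
#3 0x27→b4/s0 L1-HIT; vc=[10]
#4 0x21→b4/s0 L1-HIT; vc=[10]
#5 0x27→b4/s0 L1-HIT; vc=[10]
#6 0x61→b12/s0 MISS; vc=[10,4]
#7 0x23→b4/s0 VC-HIT; vc=[10,12]
#8 0x26→b4/s0 L1-HIT; vc=[10,12]
#9 0x61→b12/s0 VC-HIT; vc=[10,4]
#10 0x23→b4/s0 VC-HIT; vc=[10,12]
#11 0x23→b4/s0 L1-HIT; vc=[10,12]
#12 0x24→b4/s0 L1-HIT; vc=[10,12]
#13 0x70→b14/s0 MISS; vc=[10,12,4]
#14 0x73→b14/s0 L1-HIT; vc=[10,12,4]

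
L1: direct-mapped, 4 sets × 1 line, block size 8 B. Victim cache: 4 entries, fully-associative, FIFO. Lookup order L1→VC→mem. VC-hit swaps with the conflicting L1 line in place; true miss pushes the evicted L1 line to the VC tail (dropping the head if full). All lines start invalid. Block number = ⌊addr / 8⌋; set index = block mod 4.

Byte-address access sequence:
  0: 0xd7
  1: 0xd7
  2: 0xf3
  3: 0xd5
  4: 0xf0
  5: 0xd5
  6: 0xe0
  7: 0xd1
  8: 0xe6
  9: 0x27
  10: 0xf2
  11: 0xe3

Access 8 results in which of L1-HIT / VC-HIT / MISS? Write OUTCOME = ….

  [0] addr=0xd7 blk=26 s=2: MISS | VC []
  [1] addr=0xd7 blk=26 s=2: L1-HIT | VC []
  [2] addr=0xf3 blk=30 s=2: MISS | VC [26]
  [3] addr=0xd5 blk=26 s=2: VC-HIT | VC [30]
  [4] addr=0xf0 blk=30 s=2: VC-HIT | VC [26]
  [5] addr=0xd5 blk=26 s=2: VC-HIT | VC [30]
  [6] addr=0xe0 blk=28 s=0: MISS | VC [30]
  [7] addr=0xd1 blk=26 s=2: L1-HIT | VC [30]
  [8] addr=0xe6 blk=28 s=0: L1-HIT | VC [30]
  [9] addr=0x27 blk=4 s=0: MISS | VC [30, 28]
  [10] addr=0xf2 blk=30 s=2: VC-HIT | VC [26, 28]
  [11] addr=0xe3 blk=28 s=0: VC-HIT | VC [26, 4]

OUTCOME = L1-HIT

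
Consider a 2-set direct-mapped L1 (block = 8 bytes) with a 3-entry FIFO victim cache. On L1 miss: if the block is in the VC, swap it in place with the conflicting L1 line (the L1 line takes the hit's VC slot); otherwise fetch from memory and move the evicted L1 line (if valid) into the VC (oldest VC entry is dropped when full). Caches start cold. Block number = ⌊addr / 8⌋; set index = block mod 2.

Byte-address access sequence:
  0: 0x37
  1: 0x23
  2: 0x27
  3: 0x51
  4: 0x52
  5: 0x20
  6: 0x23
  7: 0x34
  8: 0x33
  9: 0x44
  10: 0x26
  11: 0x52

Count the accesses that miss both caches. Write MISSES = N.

MISSES = 4

#0 0x37→b6/s0 MISS; vc=[]
#1 0x23→b4/s0 MISS; vc=[6]
#2 0x27→b4/s0 L1-HIT; vc=[6]
#3 0x51→b10/s0 MISS; vc=[6,4]
#4 0x52→b10/s0 L1-HIT; vc=[6,4]
#5 0x20→b4/s0 VC-HIT; vc=[6,10]
#6 0x23→b4/s0 L1-HIT; vc=[6,10]
#7 0x34→b6/s0 VC-HIT; vc=[4,10]
#8 0x33→b6/s0 L1-HIT; vc=[4,10]
#9 0x44→b8/s0 MISS; vc=[4,10,6]
#10 0x26→b4/s0 VC-HIT; vc=[8,10,6]
#11 0x52→b10/s0 VC-HIT; vc=[8,4,6]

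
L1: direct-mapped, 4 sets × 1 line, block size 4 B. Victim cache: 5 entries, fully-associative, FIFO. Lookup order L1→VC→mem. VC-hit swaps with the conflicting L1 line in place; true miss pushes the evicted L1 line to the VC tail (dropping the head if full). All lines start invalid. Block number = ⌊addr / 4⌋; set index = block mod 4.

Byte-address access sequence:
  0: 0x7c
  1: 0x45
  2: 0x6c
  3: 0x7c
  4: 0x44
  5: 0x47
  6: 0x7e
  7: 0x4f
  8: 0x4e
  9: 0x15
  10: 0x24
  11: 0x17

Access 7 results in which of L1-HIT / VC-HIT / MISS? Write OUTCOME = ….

OUTCOME = MISS

  [0] addr=0x7c blk=31 s=3: MISS | VC []
  [1] addr=0x45 blk=17 s=1: MISS | VC []
  [2] addr=0x6c blk=27 s=3: MISS | VC [31]
  [3] addr=0x7c blk=31 s=3: VC-HIT | VC [27]
  [4] addr=0x44 blk=17 s=1: L1-HIT | VC [27]
  [5] addr=0x47 blk=17 s=1: L1-HIT | VC [27]
  [6] addr=0x7e blk=31 s=3: L1-HIT | VC [27]
  [7] addr=0x4f blk=19 s=3: MISS | VC [27, 31]
  [8] addr=0x4e blk=19 s=3: L1-HIT | VC [27, 31]
  [9] addr=0x15 blk=5 s=1: MISS | VC [27, 31, 17]
  [10] addr=0x24 blk=9 s=1: MISS | VC [27, 31, 17, 5]
  [11] addr=0x17 blk=5 s=1: VC-HIT | VC [27, 31, 17, 9]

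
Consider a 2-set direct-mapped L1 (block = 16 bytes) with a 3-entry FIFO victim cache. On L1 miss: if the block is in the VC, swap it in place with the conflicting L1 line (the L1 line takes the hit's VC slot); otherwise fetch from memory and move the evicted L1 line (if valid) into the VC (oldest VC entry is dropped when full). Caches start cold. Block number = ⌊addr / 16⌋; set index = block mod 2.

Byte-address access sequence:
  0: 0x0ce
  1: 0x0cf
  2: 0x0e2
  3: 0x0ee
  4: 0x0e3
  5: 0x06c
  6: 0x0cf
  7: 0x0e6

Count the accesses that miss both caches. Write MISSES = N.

  [0] addr=0xce blk=12 s=0: MISS | VC []
  [1] addr=0xcf blk=12 s=0: L1-HIT | VC []
  [2] addr=0xe2 blk=14 s=0: MISS | VC [12]
  [3] addr=0xee blk=14 s=0: L1-HIT | VC [12]
  [4] addr=0xe3 blk=14 s=0: L1-HIT | VC [12]
  [5] addr=0x6c blk=6 s=0: MISS | VC [12, 14]
  [6] addr=0xcf blk=12 s=0: VC-HIT | VC [6, 14]
  [7] addr=0xe6 blk=14 s=0: VC-HIT | VC [6, 12]

MISSES = 3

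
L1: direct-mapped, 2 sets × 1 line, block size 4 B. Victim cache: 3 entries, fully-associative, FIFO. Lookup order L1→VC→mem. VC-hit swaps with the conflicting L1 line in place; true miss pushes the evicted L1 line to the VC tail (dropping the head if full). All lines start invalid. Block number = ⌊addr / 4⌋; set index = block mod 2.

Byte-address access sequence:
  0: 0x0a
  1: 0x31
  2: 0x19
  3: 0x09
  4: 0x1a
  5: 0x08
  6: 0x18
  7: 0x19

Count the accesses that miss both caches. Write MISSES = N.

0: 0xa (blk 2, set 0) → MISS  vc=[]
1: 0x31 (blk 12, set 0) → MISS  vc=[2]
2: 0x19 (blk 6, set 0) → MISS  vc=[2, 12]
3: 0x9 (blk 2, set 0) → VC-HIT  vc=[6, 12]
4: 0x1a (blk 6, set 0) → VC-HIT  vc=[2, 12]
5: 0x8 (blk 2, set 0) → VC-HIT  vc=[6, 12]
6: 0x18 (blk 6, set 0) → VC-HIT  vc=[2, 12]
7: 0x19 (blk 6, set 0) → L1-HIT  vc=[2, 12]

MISSES = 3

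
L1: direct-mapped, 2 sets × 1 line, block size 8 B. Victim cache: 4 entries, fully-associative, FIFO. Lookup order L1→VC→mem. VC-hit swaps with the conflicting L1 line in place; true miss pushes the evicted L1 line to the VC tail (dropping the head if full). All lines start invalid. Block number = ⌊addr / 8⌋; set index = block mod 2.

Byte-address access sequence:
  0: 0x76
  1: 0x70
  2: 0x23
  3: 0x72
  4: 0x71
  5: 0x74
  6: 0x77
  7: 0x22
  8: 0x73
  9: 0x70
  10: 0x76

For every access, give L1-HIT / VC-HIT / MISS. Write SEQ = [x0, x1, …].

#0 0x76→b14/s0 MISS; vc=[]
#1 0x70→b14/s0 L1-HIT; vc=[]
#2 0x23→b4/s0 MISS; vc=[14]
#3 0x72→b14/s0 VC-HIT; vc=[4]
#4 0x71→b14/s0 L1-HIT; vc=[4]
#5 0x74→b14/s0 L1-HIT; vc=[4]
#6 0x77→b14/s0 L1-HIT; vc=[4]
#7 0x22→b4/s0 VC-HIT; vc=[14]
#8 0x73→b14/s0 VC-HIT; vc=[4]
#9 0x70→b14/s0 L1-HIT; vc=[4]
#10 0x76→b14/s0 L1-HIT; vc=[4]

SEQ = [MISS, L1-HIT, MISS, VC-HIT, L1-HIT, L1-HIT, L1-HIT, VC-HIT, VC-HIT, L1-HIT, L1-HIT]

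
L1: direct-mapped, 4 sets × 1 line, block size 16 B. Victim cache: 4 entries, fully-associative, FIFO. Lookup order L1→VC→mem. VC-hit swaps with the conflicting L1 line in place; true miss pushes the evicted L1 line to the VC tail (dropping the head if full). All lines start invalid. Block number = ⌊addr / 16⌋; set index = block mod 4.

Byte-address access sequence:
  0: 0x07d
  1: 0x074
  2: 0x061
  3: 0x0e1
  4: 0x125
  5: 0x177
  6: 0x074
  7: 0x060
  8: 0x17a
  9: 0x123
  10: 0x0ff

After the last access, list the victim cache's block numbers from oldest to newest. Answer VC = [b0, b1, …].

VC = [6, 14, 7, 23]

#0 0x7d→b7/s3 MISS; vc=[]
#1 0x74→b7/s3 L1-HIT; vc=[]
#2 0x61→b6/s2 MISS; vc=[]
#3 0xe1→b14/s2 MISS; vc=[6]
#4 0x125→b18/s2 MISS; vc=[6,14]
#5 0x177→b23/s3 MISS; vc=[6,14,7]
#6 0x74→b7/s3 VC-HIT; vc=[6,14,23]
#7 0x60→b6/s2 VC-HIT; vc=[18,14,23]
#8 0x17a→b23/s3 VC-HIT; vc=[18,14,7]
#9 0x123→b18/s2 VC-HIT; vc=[6,14,7]
#10 0xff→b15/s3 MISS; vc=[6,14,7,23]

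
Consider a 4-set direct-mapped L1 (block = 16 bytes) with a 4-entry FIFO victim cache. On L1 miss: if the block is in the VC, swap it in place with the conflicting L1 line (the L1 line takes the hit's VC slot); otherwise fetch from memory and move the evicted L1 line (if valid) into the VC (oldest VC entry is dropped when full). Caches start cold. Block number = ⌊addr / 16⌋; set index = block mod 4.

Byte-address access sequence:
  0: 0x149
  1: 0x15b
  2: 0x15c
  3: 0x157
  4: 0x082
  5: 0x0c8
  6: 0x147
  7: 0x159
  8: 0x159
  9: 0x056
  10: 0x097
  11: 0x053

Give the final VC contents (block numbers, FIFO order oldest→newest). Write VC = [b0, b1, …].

VC = [12, 8, 21, 9]

  [0] addr=0x149 blk=20 s=0: MISS | VC []
  [1] addr=0x15b blk=21 s=1: MISS | VC []
  [2] addr=0x15c blk=21 s=1: L1-HIT | VC []
  [3] addr=0x157 blk=21 s=1: L1-HIT | VC []
  [4] addr=0x82 blk=8 s=0: MISS | VC [20]
  [5] addr=0xc8 blk=12 s=0: MISS | VC [20, 8]
  [6] addr=0x147 blk=20 s=0: VC-HIT | VC [12, 8]
  [7] addr=0x159 blk=21 s=1: L1-HIT | VC [12, 8]
  [8] addr=0x159 blk=21 s=1: L1-HIT | VC [12, 8]
  [9] addr=0x56 blk=5 s=1: MISS | VC [12, 8, 21]
  [10] addr=0x97 blk=9 s=1: MISS | VC [12, 8, 21, 5]
  [11] addr=0x53 blk=5 s=1: VC-HIT | VC [12, 8, 21, 9]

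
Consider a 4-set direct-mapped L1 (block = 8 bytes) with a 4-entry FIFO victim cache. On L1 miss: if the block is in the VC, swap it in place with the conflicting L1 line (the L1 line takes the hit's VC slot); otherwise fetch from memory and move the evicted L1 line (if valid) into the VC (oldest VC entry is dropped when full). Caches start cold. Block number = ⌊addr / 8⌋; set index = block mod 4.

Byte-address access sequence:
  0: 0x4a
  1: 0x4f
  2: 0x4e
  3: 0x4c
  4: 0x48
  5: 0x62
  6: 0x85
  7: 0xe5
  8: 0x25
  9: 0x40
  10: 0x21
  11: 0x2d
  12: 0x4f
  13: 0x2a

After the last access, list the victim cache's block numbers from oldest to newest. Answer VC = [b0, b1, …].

VC = [16, 28, 8, 9]

  [0] addr=0x4a blk=9 s=1: MISS | VC []
  [1] addr=0x4f blk=9 s=1: L1-HIT | VC []
  [2] addr=0x4e blk=9 s=1: L1-HIT | VC []
  [3] addr=0x4c blk=9 s=1: L1-HIT | VC []
  [4] addr=0x48 blk=9 s=1: L1-HIT | VC []
  [5] addr=0x62 blk=12 s=0: MISS | VC []
  [6] addr=0x85 blk=16 s=0: MISS | VC [12]
  [7] addr=0xe5 blk=28 s=0: MISS | VC [12, 16]
  [8] addr=0x25 blk=4 s=0: MISS | VC [12, 16, 28]
  [9] addr=0x40 blk=8 s=0: MISS | VC [12, 16, 28, 4]
  [10] addr=0x21 blk=4 s=0: VC-HIT | VC [12, 16, 28, 8]
  [11] addr=0x2d blk=5 s=1: MISS | VC [16, 28, 8, 9]
  [12] addr=0x4f blk=9 s=1: VC-HIT | VC [16, 28, 8, 5]
  [13] addr=0x2a blk=5 s=1: VC-HIT | VC [16, 28, 8, 9]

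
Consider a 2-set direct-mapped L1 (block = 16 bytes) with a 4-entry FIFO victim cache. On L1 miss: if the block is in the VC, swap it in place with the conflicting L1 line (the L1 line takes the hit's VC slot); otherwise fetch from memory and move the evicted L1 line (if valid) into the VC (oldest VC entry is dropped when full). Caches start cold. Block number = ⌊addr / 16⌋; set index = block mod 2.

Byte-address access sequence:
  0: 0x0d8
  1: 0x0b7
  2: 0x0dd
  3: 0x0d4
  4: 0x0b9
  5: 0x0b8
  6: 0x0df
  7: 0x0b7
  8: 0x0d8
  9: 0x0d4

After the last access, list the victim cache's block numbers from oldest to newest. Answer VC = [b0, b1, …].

VC = [11]

0: 0xd8 (blk 13, set 1) → MISS  vc=[]
1: 0xb7 (blk 11, set 1) → MISS  vc=[13]
2: 0xdd (blk 13, set 1) → VC-HIT  vc=[11]
3: 0xd4 (blk 13, set 1) → L1-HIT  vc=[11]
4: 0xb9 (blk 11, set 1) → VC-HIT  vc=[13]
5: 0xb8 (blk 11, set 1) → L1-HIT  vc=[13]
6: 0xdf (blk 13, set 1) → VC-HIT  vc=[11]
7: 0xb7 (blk 11, set 1) → VC-HIT  vc=[13]
8: 0xd8 (blk 13, set 1) → VC-HIT  vc=[11]
9: 0xd4 (blk 13, set 1) → L1-HIT  vc=[11]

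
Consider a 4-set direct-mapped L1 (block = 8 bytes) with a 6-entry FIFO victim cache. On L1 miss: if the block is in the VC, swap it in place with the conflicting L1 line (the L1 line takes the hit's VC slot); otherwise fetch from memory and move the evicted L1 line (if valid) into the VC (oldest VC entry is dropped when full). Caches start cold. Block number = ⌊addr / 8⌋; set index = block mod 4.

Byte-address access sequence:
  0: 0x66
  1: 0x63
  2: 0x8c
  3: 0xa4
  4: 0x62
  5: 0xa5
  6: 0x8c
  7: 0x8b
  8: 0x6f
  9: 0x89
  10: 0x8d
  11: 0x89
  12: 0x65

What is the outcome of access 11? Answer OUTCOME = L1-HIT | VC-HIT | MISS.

OUTCOME = L1-HIT

0: 0x66 (blk 12, set 0) → MISS  vc=[]
1: 0x63 (blk 12, set 0) → L1-HIT  vc=[]
2: 0x8c (blk 17, set 1) → MISS  vc=[]
3: 0xa4 (blk 20, set 0) → MISS  vc=[12]
4: 0x62 (blk 12, set 0) → VC-HIT  vc=[20]
5: 0xa5 (blk 20, set 0) → VC-HIT  vc=[12]
6: 0x8c (blk 17, set 1) → L1-HIT  vc=[12]
7: 0x8b (blk 17, set 1) → L1-HIT  vc=[12]
8: 0x6f (blk 13, set 1) → MISS  vc=[12, 17]
9: 0x89 (blk 17, set 1) → VC-HIT  vc=[12, 13]
10: 0x8d (blk 17, set 1) → L1-HIT  vc=[12, 13]
11: 0x89 (blk 17, set 1) → L1-HIT  vc=[12, 13]
12: 0x65 (blk 12, set 0) → VC-HIT  vc=[20, 13]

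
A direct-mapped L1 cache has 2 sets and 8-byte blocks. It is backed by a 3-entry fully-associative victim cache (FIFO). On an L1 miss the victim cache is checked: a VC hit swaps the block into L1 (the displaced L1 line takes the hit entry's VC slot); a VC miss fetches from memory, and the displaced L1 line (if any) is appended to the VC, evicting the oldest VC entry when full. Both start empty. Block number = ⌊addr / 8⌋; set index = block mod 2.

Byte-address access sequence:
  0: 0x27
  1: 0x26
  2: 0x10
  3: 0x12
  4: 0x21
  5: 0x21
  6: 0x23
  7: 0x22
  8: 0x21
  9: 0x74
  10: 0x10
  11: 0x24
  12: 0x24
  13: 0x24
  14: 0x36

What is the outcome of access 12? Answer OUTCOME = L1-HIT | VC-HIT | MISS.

OUTCOME = L1-HIT

  [0] addr=0x27 blk=4 s=0: MISS | VC []
  [1] addr=0x26 blk=4 s=0: L1-HIT | VC []
  [2] addr=0x10 blk=2 s=0: MISS | VC [4]
  [3] addr=0x12 blk=2 s=0: L1-HIT | VC [4]
  [4] addr=0x21 blk=4 s=0: VC-HIT | VC [2]
  [5] addr=0x21 blk=4 s=0: L1-HIT | VC [2]
  [6] addr=0x23 blk=4 s=0: L1-HIT | VC [2]
  [7] addr=0x22 blk=4 s=0: L1-HIT | VC [2]
  [8] addr=0x21 blk=4 s=0: L1-HIT | VC [2]
  [9] addr=0x74 blk=14 s=0: MISS | VC [2, 4]
  [10] addr=0x10 blk=2 s=0: VC-HIT | VC [14, 4]
  [11] addr=0x24 blk=4 s=0: VC-HIT | VC [14, 2]
  [12] addr=0x24 blk=4 s=0: L1-HIT | VC [14, 2]
  [13] addr=0x24 blk=4 s=0: L1-HIT | VC [14, 2]
  [14] addr=0x36 blk=6 s=0: MISS | VC [14, 2, 4]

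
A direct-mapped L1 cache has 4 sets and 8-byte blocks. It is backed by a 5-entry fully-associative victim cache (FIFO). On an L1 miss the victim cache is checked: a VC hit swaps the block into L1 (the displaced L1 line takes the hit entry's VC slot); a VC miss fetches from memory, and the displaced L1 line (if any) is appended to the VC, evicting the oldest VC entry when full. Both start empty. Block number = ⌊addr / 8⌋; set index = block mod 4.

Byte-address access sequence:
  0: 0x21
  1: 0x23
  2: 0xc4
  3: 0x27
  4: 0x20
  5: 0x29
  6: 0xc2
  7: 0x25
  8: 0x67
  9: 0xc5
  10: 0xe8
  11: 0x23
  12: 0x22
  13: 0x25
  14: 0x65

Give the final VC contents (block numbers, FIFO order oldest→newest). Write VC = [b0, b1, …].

VC = [4, 24, 5]

  [0] addr=0x21 blk=4 s=0: MISS | VC []
  [1] addr=0x23 blk=4 s=0: L1-HIT | VC []
  [2] addr=0xc4 blk=24 s=0: MISS | VC [4]
  [3] addr=0x27 blk=4 s=0: VC-HIT | VC [24]
  [4] addr=0x20 blk=4 s=0: L1-HIT | VC [24]
  [5] addr=0x29 blk=5 s=1: MISS | VC [24]
  [6] addr=0xc2 blk=24 s=0: VC-HIT | VC [4]
  [7] addr=0x25 blk=4 s=0: VC-HIT | VC [24]
  [8] addr=0x67 blk=12 s=0: MISS | VC [24, 4]
  [9] addr=0xc5 blk=24 s=0: VC-HIT | VC [12, 4]
  [10] addr=0xe8 blk=29 s=1: MISS | VC [12, 4, 5]
  [11] addr=0x23 blk=4 s=0: VC-HIT | VC [12, 24, 5]
  [12] addr=0x22 blk=4 s=0: L1-HIT | VC [12, 24, 5]
  [13] addr=0x25 blk=4 s=0: L1-HIT | VC [12, 24, 5]
  [14] addr=0x65 blk=12 s=0: VC-HIT | VC [4, 24, 5]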